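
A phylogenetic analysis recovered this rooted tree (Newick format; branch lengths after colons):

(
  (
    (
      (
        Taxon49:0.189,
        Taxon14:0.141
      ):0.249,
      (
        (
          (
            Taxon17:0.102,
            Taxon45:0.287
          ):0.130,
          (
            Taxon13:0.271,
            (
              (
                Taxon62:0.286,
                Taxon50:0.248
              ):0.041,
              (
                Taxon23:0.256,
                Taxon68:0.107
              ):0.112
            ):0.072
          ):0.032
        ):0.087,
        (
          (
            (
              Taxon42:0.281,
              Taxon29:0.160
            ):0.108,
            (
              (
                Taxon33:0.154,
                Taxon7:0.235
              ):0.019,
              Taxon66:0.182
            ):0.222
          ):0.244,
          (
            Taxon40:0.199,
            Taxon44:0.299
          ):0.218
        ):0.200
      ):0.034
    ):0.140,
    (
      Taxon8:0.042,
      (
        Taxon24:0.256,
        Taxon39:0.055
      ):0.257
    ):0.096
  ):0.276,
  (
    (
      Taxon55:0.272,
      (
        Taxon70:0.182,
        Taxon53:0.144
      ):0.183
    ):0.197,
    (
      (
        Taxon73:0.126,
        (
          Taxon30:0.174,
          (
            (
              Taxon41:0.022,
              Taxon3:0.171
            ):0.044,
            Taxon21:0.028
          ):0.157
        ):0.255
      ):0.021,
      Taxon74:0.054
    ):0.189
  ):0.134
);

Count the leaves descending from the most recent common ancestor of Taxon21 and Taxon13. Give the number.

28

The MRCA of Taxon21 and Taxon13 is the root, so the clade is the entire tree.
That clade contains 28 terminal taxa: Taxon13, Taxon14, Taxon17, Taxon21, Taxon23, Taxon24, Taxon29, Taxon3, Taxon30, Taxon33, Taxon39, Taxon40, Taxon41, Taxon42, Taxon44, Taxon45, Taxon49, Taxon50, Taxon53, Taxon55, Taxon62, Taxon66, Taxon68, Taxon7, Taxon70, Taxon73, Taxon74, Taxon8.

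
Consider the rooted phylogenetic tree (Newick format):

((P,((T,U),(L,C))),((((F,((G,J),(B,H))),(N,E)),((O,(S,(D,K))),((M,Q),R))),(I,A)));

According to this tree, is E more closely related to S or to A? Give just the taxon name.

The MRCA of E and S subtends (((F,((G,J),(B,H))),(N,E)),((O,(S,(D,K))),((M,Q),R))) (14 taxa).
The MRCA of E and A subtends ((((F,((G,J),(B,H))),(N,E)),((O,(S,(D,K))),((M,Q),R))),(I,A)) (16 taxa).
The first is nested inside the second, so E shares a more recent common ancestor with S.

S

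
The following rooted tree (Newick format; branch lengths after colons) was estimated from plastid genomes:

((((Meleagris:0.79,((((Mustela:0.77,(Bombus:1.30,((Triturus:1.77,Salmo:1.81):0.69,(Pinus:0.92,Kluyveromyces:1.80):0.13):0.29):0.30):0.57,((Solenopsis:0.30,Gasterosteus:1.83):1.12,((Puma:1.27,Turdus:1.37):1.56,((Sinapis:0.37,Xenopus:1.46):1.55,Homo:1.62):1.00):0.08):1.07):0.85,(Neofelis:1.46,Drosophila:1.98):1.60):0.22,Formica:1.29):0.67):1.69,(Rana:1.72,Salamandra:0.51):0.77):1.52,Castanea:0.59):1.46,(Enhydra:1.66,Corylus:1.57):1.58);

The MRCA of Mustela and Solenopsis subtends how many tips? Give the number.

13

The MRCA of Mustela and Solenopsis is the node subtending ((Mustela,(Bombus,((Triturus,Salmo),(Pinus,Kluyveromyces)))),((Solenopsis,Gasterosteus),((Puma,Turdus),((Sinapis,Xenopus),Homo)))).
That clade contains 13 terminal taxa: Bombus, Gasterosteus, Homo, Kluyveromyces, Mustela, Pinus, Puma, Salmo, Sinapis, Solenopsis, Triturus, Turdus, Xenopus.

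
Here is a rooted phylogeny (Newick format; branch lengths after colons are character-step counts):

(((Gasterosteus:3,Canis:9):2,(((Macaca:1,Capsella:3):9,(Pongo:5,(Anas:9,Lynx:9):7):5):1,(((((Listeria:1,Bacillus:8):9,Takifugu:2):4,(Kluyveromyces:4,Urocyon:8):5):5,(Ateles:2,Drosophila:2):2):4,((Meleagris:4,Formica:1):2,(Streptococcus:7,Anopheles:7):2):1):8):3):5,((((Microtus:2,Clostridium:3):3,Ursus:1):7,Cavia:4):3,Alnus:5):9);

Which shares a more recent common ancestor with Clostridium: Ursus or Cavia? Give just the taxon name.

Ursus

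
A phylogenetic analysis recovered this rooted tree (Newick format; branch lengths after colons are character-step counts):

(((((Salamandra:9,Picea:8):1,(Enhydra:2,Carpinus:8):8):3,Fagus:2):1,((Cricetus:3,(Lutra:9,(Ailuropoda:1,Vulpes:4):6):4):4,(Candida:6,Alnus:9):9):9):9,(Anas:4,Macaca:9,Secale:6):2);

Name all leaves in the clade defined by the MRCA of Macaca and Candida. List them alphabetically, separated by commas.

Tracing Macaca: it sits inside (Anas,Macaca,Secale).
Tracing Candida: it sits inside (Candida,Alnus).
The smallest clade enclosing both is the whole tree (their MRCA is the root), so the answer is all 14 tips in alphabetical order.

Ailuropoda, Alnus, Anas, Candida, Carpinus, Cricetus, Enhydra, Fagus, Lutra, Macaca, Picea, Salamandra, Secale, Vulpes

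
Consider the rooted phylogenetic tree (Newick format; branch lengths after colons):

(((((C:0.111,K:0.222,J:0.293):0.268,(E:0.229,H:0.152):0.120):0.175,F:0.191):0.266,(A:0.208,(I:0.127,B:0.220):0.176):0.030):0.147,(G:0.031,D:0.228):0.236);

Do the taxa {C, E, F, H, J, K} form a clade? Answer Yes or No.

Yes

The most recent common ancestor of these taxa subtends (((C,K,J),(E,H)),F).
That clade has exactly 6 tips — every listed taxon and nothing else — so the group is monophyletic.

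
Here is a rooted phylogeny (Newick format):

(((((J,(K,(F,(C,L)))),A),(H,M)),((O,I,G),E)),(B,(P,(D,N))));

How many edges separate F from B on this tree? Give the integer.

9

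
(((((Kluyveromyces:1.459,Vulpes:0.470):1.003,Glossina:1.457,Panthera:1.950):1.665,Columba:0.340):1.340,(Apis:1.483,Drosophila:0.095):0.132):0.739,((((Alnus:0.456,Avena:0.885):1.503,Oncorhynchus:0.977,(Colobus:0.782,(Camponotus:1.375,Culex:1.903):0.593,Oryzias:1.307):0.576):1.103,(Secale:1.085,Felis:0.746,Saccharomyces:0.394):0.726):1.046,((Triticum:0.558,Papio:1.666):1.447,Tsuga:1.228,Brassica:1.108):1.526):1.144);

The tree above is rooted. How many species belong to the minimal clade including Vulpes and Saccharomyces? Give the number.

21

The MRCA of Vulpes and Saccharomyces is the root, so the clade is the entire tree.
That clade contains 21 terminal taxa: Alnus, Apis, Avena, Brassica, Camponotus, Colobus, Columba, Culex, Drosophila, Felis, Glossina, Kluyveromyces, Oncorhynchus, Oryzias, Panthera, Papio, Saccharomyces, Secale, Triticum, Tsuga, Vulpes.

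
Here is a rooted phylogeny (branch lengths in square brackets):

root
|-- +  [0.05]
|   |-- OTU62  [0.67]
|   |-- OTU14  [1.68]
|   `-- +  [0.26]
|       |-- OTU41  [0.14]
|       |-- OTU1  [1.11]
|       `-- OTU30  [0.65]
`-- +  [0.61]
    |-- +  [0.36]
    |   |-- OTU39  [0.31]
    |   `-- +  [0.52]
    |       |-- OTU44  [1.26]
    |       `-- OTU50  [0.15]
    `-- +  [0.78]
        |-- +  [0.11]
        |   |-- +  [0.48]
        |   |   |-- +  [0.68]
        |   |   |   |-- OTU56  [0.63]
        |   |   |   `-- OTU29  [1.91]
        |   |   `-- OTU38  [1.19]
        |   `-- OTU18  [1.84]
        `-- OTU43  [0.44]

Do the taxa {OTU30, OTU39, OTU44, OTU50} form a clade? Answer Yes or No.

The MRCA of the listed taxa is the root, so the smallest clade containing them is the whole tree.
That clade also contains OTU1, OTU14, OTU18, OTU29, OTU38, OTU41, OTU43, OTU56, OTU62, which are not in the proposed group, so the group is not monophyletic.

No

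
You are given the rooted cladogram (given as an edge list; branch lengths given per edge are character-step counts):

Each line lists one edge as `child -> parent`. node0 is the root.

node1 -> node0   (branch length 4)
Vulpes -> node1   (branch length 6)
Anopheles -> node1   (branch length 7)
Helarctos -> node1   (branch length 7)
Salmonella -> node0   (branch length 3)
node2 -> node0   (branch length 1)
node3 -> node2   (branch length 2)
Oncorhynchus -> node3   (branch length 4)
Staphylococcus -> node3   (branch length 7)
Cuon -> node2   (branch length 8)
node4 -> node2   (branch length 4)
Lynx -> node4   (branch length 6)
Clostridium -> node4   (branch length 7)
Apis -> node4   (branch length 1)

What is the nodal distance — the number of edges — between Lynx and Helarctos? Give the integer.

The MRCA of Lynx and Helarctos is the root of the tree.
From Lynx up to that node: 3 branches. From Helarctos up to the same node: 2 branches. Total: 3 + 2 = 5.

5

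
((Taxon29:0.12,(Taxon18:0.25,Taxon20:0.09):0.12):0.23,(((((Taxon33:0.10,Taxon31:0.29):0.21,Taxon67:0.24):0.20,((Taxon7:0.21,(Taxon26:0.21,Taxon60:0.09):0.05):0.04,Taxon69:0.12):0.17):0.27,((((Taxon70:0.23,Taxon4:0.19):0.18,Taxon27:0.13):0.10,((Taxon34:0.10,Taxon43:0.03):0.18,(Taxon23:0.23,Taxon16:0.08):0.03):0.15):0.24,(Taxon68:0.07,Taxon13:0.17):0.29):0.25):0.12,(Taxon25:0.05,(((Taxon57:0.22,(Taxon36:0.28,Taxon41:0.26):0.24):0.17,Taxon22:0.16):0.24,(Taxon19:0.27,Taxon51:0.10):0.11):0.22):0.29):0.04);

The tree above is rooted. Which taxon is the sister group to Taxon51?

Taxon51 attaches to the tree at the node subtending (Taxon19,Taxon51).
The other lineage descending from that same node — the sister group — is the single tip Taxon19.

Taxon19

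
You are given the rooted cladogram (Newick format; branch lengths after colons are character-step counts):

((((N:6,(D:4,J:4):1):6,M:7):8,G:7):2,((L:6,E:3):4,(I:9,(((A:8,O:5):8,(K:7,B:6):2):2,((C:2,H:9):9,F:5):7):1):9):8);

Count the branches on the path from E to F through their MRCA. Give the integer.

6

The MRCA of E and F is the node subtending ((L,E),(I,(((A,O),(K,B)),((C,H),F)))).
From E up to that node: 2 branches. From F up to the same node: 4 branches. Total: 2 + 4 = 6.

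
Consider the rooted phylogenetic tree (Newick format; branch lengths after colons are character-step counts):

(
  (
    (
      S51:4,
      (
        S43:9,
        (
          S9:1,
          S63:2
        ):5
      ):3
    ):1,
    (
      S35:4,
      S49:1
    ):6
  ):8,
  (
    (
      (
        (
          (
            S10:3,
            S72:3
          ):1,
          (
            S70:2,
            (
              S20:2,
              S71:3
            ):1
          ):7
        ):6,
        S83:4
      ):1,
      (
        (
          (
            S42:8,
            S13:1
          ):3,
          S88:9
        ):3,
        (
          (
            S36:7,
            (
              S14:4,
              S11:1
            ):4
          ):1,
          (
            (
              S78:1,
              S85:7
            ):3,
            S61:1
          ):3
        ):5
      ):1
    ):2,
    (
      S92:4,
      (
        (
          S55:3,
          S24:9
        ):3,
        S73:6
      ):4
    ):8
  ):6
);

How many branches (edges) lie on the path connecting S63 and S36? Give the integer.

11

The MRCA of S63 and S36 is the root of the tree.
From S63 up to that node: 5 branches. From S36 up to the same node: 6 branches. Total: 5 + 6 = 11.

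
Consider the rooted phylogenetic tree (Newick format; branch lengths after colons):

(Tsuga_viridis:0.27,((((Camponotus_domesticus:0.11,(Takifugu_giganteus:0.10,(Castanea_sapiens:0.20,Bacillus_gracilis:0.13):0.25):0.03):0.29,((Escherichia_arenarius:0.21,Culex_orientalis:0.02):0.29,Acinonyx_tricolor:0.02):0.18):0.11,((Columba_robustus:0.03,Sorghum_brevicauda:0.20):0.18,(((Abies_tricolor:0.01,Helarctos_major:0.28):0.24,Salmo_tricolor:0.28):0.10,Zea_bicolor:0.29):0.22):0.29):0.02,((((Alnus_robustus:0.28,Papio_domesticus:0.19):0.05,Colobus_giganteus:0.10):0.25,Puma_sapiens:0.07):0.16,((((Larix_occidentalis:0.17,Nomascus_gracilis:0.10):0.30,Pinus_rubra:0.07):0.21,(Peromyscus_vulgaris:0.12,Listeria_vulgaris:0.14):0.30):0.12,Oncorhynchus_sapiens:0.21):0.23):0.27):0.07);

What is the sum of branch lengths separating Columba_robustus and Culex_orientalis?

The path runs Columba_robustus → … → MRCA → … → Culex_orientalis; the MRCA is the node subtending (((Camponotus_domesticus,(Takifugu_giganteus,(Castanea_sapiens,Bacillus_gracilis))),((Escherichia_arenarius,Culex_orientalis),Acinonyx_tricolor)),((Columba_robustus,Sorghum_brevicauda),(((Abies_tricolor,Helarctos_major),Salmo_tricolor),Zea_bicolor))).
Branch lengths along that path: 0.03 + 0.18 + 0.29 + 0.11 + 0.18 + 0.29 + 0.02 = 1.10.

1.10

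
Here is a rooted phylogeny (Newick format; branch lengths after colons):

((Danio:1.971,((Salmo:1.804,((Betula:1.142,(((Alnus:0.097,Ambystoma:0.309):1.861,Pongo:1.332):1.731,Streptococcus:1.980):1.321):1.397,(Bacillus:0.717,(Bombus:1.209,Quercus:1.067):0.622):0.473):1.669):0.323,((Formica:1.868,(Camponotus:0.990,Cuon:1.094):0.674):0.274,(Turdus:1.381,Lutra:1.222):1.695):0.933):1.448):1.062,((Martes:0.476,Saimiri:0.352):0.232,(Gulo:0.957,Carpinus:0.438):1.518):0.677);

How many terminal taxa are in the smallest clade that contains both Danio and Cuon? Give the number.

15

The MRCA of Danio and Cuon is the node subtending (Danio,((Salmo,((Betula,(((Alnus,Ambystoma),Pongo),Streptococcus)),(Bacillus,(Bombus,Quercus)))),((Formica,(Camponotus,Cuon)),(Turdus,Lutra)))).
That clade contains 15 terminal taxa: Alnus, Ambystoma, Bacillus, Betula, Bombus, Camponotus, Cuon, Danio, Formica, Lutra, Pongo, Quercus, Salmo, Streptococcus, Turdus.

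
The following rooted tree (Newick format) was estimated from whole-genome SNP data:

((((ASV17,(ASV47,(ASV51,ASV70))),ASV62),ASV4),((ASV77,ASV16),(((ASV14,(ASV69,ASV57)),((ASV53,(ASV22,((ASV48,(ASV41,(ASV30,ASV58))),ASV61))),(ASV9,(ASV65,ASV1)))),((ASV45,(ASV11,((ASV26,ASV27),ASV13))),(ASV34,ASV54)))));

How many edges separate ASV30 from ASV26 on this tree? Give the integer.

The MRCA of ASV30 and ASV26 is the node subtending (((ASV14,(ASV69,ASV57)),((ASV53,(ASV22,((ASV48,(ASV41,(ASV30,ASV58))),ASV61))),(ASV9,(ASV65,ASV1)))),((ASV45,(ASV11,((ASV26,ASV27),ASV13))),(ASV34,ASV54))).
From ASV30 up to that node: 9 branches. From ASV26 up to the same node: 6 branches. Total: 9 + 6 = 15.

15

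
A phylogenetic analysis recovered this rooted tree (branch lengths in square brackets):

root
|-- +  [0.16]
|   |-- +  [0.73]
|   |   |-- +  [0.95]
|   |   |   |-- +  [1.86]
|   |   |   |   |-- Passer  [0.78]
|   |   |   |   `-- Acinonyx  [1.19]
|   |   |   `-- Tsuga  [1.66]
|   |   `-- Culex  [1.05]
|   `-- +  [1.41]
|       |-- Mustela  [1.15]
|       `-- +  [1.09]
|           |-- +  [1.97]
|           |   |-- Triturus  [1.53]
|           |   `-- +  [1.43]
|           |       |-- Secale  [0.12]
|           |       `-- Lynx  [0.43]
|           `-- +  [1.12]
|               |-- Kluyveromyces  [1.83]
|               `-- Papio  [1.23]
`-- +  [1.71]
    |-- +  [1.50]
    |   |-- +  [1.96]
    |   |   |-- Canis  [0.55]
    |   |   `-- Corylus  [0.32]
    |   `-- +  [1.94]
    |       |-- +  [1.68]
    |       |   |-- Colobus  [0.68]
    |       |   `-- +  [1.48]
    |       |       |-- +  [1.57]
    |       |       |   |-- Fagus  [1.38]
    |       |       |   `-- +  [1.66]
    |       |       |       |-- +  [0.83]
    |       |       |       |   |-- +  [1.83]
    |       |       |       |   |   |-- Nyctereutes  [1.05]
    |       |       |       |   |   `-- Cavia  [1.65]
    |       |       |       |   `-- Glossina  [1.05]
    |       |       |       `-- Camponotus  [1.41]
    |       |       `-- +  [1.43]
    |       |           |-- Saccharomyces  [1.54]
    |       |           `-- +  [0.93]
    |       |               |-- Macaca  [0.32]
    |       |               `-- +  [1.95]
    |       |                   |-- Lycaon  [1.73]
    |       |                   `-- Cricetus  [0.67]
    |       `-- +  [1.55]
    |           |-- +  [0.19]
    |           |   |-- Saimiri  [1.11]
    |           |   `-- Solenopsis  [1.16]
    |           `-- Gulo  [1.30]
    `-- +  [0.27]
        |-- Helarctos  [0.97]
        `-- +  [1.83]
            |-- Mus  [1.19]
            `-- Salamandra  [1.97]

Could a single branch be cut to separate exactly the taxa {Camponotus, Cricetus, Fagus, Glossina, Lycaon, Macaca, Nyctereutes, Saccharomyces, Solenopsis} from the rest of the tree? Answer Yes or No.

The MRCA of the listed taxa subtends ((Colobus,((Fagus,(((Nyctereutes,Cavia),Glossina),Camponotus)),(Saccharomyces,(Macaca,(Lycaon,Cricetus))))),((Saimiri,Solenopsis),Gulo)).
That clade also contains Cavia, Colobus, Gulo, Saimiri, which are not in the proposed group, so the group is not monophyletic.

No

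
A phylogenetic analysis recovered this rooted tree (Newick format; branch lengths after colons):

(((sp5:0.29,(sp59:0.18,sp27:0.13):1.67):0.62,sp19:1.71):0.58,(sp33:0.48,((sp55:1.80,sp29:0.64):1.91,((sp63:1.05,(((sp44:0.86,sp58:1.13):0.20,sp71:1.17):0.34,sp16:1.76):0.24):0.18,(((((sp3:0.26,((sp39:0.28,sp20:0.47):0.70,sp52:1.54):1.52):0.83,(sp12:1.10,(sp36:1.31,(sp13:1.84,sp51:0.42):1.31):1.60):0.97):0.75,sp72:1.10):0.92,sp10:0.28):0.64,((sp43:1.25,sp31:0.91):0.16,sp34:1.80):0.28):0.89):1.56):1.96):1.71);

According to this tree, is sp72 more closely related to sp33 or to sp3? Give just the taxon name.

The MRCA of sp72 and sp3 subtends (((sp3,((sp39,sp20),sp52)),(sp12,(sp36,(sp13,sp51)))),sp72) (9 taxa).
The MRCA of sp72 and sp33 subtends (sp33,((sp55,sp29),((sp63,(((sp44,sp58),sp71),sp16)),(((((sp3,((sp39,sp20),sp52)),(sp12,(sp36,(sp13,sp51)))),sp72),sp10),((sp43,sp31),sp34))))) (21 taxa).
The first is nested inside the second, so sp72 shares a more recent common ancestor with sp3.

sp3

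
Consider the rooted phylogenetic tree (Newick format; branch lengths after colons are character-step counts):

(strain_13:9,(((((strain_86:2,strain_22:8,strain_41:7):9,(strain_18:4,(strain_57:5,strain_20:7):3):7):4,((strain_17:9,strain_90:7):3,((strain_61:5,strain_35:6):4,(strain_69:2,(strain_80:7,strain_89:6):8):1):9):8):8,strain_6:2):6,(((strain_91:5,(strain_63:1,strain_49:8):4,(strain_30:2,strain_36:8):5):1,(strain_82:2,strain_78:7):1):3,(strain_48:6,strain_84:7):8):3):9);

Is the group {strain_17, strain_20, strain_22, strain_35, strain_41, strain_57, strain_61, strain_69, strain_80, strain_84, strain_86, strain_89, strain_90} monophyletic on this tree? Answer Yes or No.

The MRCA of the listed taxa subtends (((((strain_86,strain_22,strain_41),(strain_18,(strain_57,strain_20))),((strain_17,strain_90),((strain_61,strain_35),(strain_69,(strain_80,strain_89))))),strain_6),(((strain_91,(strain_63,strain_49),(strain_30,strain_36)),(strain_82,strain_78)),(strain_48,strain_84))).
That clade also contains strain_18, strain_30, strain_36, strain_48, strain_49, strain_6, strain_63, strain_78, strain_82, strain_91, which are not in the proposed group, so the group is not monophyletic.

No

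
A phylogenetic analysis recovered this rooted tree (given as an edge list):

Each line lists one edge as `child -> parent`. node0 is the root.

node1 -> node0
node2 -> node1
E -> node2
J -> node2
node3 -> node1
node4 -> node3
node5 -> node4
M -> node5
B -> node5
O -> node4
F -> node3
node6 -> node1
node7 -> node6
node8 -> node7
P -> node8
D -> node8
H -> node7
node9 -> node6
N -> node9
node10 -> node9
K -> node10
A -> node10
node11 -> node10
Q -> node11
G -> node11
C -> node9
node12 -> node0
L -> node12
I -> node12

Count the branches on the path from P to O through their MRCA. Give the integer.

The MRCA of P and O is the node subtending ((E,J),(((M,B),O),F),(((P,D),H),(N,(K,A,(Q,G)),C))).
From P up to that node: 4 branches. From O up to the same node: 3 branches. Total: 4 + 3 = 7.

7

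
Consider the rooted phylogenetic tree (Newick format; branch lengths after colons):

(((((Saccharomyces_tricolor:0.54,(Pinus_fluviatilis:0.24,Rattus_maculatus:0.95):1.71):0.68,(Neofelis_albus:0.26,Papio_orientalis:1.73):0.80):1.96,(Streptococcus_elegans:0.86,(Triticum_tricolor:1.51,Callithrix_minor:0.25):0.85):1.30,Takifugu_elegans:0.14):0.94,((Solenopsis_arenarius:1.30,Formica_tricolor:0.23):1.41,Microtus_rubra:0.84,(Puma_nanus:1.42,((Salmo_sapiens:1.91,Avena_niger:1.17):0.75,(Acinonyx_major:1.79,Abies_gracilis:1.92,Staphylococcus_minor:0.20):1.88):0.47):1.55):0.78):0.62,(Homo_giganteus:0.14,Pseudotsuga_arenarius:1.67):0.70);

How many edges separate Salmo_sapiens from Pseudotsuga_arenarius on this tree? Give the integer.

The MRCA of Salmo_sapiens and Pseudotsuga_arenarius is the root of the tree.
From Salmo_sapiens up to that node: 6 branches. From Pseudotsuga_arenarius up to the same node: 2 branches. Total: 6 + 2 = 8.

8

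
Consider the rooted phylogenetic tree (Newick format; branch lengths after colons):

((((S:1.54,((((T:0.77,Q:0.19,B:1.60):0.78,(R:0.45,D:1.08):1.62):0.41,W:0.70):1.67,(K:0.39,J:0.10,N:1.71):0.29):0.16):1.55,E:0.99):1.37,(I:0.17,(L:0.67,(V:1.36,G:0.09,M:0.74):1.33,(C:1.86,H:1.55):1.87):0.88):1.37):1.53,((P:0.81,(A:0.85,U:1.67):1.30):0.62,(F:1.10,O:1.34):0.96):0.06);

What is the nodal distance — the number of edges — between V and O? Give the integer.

8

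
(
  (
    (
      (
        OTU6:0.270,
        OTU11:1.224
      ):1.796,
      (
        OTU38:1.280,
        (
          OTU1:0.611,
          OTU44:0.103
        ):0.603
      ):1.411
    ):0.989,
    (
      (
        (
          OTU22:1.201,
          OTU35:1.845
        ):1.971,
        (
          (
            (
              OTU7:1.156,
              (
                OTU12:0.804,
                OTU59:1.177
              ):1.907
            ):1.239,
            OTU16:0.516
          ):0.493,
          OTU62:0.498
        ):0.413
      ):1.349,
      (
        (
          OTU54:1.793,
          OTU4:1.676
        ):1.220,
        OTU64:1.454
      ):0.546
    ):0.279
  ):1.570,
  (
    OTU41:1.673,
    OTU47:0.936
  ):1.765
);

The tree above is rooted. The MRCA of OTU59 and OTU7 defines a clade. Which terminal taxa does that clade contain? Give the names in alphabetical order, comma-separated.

OTU12, OTU59, OTU7

Tracing OTU59: it sits inside (OTU12,OTU59).
Tracing OTU7: it sits inside (OTU7,(OTU12,OTU59)).
The smallest clade enclosing both is (OTU7,(OTU12,OTU59)); the answer is its 3 terminal taxa in alphabetical order.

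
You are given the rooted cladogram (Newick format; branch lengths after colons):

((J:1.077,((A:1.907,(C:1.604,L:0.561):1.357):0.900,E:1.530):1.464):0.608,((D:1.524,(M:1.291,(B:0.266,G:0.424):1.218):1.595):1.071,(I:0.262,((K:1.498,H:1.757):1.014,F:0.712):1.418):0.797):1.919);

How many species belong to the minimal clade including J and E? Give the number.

5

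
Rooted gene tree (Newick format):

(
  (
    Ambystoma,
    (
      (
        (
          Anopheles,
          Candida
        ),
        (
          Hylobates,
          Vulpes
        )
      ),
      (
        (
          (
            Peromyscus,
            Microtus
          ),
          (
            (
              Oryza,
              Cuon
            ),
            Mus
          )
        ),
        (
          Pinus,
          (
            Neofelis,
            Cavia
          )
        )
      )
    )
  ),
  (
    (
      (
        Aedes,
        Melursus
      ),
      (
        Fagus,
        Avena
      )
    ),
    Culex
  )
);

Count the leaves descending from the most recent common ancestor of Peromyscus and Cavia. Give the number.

The MRCA of Peromyscus and Cavia is the node subtending (((Peromyscus,Microtus),((Oryza,Cuon),Mus)),(Pinus,(Neofelis,Cavia))).
That clade contains 8 terminal taxa: Cavia, Cuon, Microtus, Mus, Neofelis, Oryza, Peromyscus, Pinus.

8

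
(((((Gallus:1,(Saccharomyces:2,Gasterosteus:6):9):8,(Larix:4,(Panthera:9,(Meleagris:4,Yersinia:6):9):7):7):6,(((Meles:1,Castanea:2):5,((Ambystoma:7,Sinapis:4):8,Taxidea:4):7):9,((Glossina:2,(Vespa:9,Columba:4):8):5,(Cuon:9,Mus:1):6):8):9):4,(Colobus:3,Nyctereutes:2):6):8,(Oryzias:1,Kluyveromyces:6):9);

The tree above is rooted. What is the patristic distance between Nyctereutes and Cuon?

The path runs Nyctereutes → … → MRCA → … → Cuon; the MRCA is the node subtending ((((Gallus,(Saccharomyces,Gasterosteus)),(Larix,(Panthera,(Meleagris,Yersinia)))),(((Meles,Castanea),((Ambystoma,Sinapis),Taxidea)),((Glossina,(Vespa,Columba)),(Cuon,Mus)))),(Colobus,Nyctereutes)).
Branch lengths along that path: 2 + 6 + 4 + 9 + 8 + 6 + 9 = 44.

44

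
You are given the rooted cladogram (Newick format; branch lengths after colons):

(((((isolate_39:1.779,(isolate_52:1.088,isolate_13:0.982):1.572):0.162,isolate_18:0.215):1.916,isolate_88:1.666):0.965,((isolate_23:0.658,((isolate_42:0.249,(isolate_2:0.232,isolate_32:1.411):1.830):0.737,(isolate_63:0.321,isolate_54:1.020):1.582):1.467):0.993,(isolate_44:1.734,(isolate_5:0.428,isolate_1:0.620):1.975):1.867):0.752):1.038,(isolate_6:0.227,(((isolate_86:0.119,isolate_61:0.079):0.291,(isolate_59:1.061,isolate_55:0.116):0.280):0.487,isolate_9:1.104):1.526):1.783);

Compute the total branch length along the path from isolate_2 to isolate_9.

The path runs isolate_2 → … → MRCA → … → isolate_9; the MRCA is the root of the tree.
Branch lengths along that path: 0.232 + 1.830 + 0.737 + 1.467 + 0.993 + 0.752 + 1.038 + 1.783 + 1.526 + 1.104 = 11.462.

11.462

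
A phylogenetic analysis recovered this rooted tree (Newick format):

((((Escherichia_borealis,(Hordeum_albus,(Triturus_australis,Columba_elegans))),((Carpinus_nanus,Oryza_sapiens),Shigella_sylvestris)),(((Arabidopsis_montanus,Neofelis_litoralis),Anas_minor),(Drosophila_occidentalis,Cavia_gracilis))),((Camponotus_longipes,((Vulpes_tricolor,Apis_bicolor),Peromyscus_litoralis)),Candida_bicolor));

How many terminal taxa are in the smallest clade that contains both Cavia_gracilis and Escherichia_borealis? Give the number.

12

The MRCA of Cavia_gracilis and Escherichia_borealis is the node subtending (((Escherichia_borealis,(Hordeum_albus,(Triturus_australis,Columba_elegans))),((Carpinus_nanus,Oryza_sapiens),Shigella_sylvestris)),(((Arabidopsis_montanus,Neofelis_litoralis),Anas_minor),(Drosophila_occidentalis,Cavia_gracilis))).
That clade contains 12 terminal taxa: Anas_minor, Arabidopsis_montanus, Carpinus_nanus, Cavia_gracilis, Columba_elegans, Drosophila_occidentalis, Escherichia_borealis, Hordeum_albus, Neofelis_litoralis, Oryza_sapiens, Shigella_sylvestris, Triturus_australis.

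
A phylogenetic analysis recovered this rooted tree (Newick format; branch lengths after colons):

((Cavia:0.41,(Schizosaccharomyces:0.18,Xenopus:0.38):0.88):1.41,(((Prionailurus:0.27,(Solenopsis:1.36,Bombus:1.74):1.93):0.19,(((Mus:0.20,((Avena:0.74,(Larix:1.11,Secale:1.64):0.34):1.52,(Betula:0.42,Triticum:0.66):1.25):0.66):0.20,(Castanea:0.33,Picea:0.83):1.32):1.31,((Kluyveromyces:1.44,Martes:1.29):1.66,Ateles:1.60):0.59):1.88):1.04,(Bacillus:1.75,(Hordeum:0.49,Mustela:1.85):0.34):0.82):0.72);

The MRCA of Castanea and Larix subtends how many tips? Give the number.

8

The MRCA of Castanea and Larix is the node subtending ((Mus,((Avena,(Larix,Secale)),(Betula,Triticum))),(Castanea,Picea)).
That clade contains 8 terminal taxa: Avena, Betula, Castanea, Larix, Mus, Picea, Secale, Triticum.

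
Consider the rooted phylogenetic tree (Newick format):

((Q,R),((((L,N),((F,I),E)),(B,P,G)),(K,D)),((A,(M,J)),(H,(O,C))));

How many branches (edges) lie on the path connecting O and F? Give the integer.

The MRCA of O and F is the root of the tree.
From O up to that node: 4 branches. From F up to the same node: 6 branches. Total: 4 + 6 = 10.

10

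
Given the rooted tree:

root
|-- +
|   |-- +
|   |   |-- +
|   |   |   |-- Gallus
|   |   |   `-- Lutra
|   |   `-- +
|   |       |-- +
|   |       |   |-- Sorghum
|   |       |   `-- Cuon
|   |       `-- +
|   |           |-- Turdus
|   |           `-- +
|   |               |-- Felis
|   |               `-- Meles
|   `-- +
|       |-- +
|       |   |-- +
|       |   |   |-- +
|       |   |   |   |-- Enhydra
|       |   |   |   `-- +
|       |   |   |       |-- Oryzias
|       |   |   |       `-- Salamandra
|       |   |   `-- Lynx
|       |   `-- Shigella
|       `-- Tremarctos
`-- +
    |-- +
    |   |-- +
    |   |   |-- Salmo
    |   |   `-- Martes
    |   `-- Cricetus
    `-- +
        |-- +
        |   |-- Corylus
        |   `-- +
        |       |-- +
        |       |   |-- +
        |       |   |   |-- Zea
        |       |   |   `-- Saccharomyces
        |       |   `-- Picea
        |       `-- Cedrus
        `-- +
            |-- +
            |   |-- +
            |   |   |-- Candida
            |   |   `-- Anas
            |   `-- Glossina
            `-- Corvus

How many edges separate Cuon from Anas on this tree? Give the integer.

The MRCA of Cuon and Anas is the root of the tree.
From Cuon up to that node: 5 branches. From Anas up to the same node: 6 branches. Total: 5 + 6 = 11.

11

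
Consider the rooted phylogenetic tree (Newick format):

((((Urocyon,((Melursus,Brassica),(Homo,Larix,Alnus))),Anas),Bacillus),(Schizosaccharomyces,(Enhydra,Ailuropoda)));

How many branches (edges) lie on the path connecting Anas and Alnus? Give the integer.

The MRCA of Anas and Alnus is the node subtending ((Urocyon,((Melursus,Brassica),(Homo,Larix,Alnus))),Anas).
From Anas up to that node: 1 branch. From Alnus up to the same node: 4 branches. Total: 1 + 4 = 5.

5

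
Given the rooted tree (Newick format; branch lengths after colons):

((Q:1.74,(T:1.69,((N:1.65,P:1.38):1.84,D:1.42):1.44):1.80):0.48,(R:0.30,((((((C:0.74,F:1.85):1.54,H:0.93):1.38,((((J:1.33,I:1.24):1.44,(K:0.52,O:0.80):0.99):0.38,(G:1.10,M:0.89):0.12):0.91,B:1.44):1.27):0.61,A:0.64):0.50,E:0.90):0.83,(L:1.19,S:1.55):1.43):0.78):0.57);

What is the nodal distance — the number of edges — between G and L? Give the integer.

9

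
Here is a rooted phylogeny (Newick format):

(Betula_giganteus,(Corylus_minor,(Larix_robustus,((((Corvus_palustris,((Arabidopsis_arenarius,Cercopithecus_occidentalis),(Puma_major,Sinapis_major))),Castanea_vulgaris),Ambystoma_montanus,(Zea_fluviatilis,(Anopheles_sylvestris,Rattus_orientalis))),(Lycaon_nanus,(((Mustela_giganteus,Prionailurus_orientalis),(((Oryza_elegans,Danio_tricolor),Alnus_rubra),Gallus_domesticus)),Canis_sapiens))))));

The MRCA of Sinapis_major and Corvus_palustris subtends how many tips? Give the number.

The MRCA of Sinapis_major and Corvus_palustris is the node subtending (Corvus_palustris,((Arabidopsis_arenarius,Cercopithecus_occidentalis),(Puma_major,Sinapis_major))).
That clade contains 5 terminal taxa: Arabidopsis_arenarius, Cercopithecus_occidentalis, Corvus_palustris, Puma_major, Sinapis_major.

5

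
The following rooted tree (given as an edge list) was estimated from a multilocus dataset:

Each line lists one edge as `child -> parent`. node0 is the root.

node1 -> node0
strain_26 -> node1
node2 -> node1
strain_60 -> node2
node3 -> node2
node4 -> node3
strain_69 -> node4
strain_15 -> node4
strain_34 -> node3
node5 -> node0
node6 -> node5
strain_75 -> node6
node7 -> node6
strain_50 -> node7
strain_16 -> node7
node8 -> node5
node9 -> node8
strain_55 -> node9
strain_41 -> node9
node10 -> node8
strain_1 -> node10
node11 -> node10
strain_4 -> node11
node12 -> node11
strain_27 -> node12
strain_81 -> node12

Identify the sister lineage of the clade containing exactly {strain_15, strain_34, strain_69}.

The clade containing exactly {strain_15, strain_34, strain_69} attaches to the tree at the node subtending (strain_60,((strain_69,strain_15),strain_34)).
The other lineage descending from that same node — the sister group — is the single tip strain_60.

strain_60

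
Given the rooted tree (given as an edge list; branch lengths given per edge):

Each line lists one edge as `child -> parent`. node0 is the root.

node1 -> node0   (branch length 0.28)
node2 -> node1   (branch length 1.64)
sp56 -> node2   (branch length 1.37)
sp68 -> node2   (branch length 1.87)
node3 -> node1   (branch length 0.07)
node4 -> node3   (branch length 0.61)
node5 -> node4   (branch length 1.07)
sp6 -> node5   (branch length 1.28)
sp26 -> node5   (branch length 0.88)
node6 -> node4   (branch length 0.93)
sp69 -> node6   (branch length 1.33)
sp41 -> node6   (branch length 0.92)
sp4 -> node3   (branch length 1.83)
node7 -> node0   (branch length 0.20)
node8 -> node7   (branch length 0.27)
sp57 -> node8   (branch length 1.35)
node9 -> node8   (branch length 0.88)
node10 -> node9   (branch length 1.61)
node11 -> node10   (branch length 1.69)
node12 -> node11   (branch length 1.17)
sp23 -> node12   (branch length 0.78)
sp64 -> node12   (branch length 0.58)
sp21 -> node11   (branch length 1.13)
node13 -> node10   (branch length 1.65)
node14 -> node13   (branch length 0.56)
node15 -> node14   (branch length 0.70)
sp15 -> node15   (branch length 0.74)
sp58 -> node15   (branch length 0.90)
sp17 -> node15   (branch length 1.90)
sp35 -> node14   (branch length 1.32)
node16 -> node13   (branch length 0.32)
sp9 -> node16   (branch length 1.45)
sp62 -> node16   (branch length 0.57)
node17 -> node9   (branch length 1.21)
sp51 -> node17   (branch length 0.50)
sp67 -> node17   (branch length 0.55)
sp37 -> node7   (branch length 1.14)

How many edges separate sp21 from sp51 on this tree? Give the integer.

The MRCA of sp21 and sp51 is the node subtending ((((sp23,sp64),sp21),(((sp15,sp58,sp17),sp35),(sp9,sp62))),(sp51,sp67)).
From sp21 up to that node: 3 branches. From sp51 up to the same node: 2 branches. Total: 3 + 2 = 5.

5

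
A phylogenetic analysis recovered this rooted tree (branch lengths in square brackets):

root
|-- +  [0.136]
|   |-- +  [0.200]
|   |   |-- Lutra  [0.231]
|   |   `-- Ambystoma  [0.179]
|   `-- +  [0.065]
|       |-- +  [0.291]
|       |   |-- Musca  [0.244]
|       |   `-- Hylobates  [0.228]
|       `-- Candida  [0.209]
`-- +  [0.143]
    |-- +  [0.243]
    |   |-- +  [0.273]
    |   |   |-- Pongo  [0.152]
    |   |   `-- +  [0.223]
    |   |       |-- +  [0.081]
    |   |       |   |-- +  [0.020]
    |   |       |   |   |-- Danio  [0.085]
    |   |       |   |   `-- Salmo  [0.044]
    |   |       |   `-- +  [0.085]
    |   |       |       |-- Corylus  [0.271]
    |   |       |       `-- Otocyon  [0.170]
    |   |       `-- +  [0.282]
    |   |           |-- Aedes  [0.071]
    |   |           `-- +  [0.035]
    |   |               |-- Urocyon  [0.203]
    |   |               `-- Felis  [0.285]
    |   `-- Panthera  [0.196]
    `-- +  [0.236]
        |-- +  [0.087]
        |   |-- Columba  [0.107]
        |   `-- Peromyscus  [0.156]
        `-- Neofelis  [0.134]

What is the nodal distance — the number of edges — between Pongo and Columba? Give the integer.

6

The MRCA of Pongo and Columba is the node subtending (((Pongo,(((Danio,Salmo),(Corylus,Otocyon)),(Aedes,(Urocyon,Felis)))),Panthera),((Columba,Peromyscus),Neofelis)).
From Pongo up to that node: 3 branches. From Columba up to the same node: 3 branches. Total: 3 + 3 = 6.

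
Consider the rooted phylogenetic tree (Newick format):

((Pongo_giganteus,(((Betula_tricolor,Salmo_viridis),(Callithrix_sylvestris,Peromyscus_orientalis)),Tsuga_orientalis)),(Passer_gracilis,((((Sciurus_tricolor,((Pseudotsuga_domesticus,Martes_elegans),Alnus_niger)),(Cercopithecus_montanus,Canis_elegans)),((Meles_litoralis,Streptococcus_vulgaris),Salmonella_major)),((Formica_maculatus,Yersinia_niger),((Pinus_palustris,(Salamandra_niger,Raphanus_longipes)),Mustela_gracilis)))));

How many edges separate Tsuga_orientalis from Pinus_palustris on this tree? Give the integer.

9

The MRCA of Tsuga_orientalis and Pinus_palustris is the root of the tree.
From Tsuga_orientalis up to that node: 3 branches. From Pinus_palustris up to the same node: 6 branches. Total: 3 + 6 = 9.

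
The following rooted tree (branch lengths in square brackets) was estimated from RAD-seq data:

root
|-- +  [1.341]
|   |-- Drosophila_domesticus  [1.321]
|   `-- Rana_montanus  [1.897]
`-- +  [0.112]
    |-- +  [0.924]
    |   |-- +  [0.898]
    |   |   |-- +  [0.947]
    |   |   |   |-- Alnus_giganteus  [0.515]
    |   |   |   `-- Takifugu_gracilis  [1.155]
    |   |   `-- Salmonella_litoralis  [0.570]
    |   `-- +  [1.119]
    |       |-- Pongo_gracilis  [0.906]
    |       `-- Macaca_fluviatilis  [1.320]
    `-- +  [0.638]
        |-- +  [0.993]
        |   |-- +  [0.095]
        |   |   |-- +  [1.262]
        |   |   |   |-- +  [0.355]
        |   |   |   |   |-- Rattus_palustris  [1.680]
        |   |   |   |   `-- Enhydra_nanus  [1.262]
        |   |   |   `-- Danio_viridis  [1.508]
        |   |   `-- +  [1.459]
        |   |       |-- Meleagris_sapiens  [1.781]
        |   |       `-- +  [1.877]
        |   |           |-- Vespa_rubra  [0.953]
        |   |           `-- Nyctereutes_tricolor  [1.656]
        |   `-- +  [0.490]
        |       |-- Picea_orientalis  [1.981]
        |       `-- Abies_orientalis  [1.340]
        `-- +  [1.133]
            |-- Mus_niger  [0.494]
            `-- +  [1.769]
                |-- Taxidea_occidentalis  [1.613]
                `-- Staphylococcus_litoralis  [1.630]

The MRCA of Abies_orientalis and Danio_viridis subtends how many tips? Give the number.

The MRCA of Abies_orientalis and Danio_viridis is the node subtending ((((Rattus_palustris,Enhydra_nanus),Danio_viridis),(Meleagris_sapiens,(Vespa_rubra,Nyctereutes_tricolor))),(Picea_orientalis,Abies_orientalis)).
That clade contains 8 terminal taxa: Abies_orientalis, Danio_viridis, Enhydra_nanus, Meleagris_sapiens, Nyctereutes_tricolor, Picea_orientalis, Rattus_palustris, Vespa_rubra.

8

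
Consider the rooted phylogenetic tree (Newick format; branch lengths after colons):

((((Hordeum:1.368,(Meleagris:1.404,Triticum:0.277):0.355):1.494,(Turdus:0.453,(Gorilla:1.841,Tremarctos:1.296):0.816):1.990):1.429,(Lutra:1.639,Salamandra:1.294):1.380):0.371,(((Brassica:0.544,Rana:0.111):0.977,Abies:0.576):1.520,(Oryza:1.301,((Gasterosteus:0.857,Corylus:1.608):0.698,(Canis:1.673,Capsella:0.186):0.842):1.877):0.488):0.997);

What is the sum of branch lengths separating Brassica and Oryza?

The path runs Brassica → … → MRCA → … → Oryza; the MRCA is the node subtending (((Brassica,Rana),Abies),(Oryza,((Gasterosteus,Corylus),(Canis,Capsella)))).
Branch lengths along that path: 0.544 + 0.977 + 1.520 + 0.488 + 1.301 = 4.830.

4.830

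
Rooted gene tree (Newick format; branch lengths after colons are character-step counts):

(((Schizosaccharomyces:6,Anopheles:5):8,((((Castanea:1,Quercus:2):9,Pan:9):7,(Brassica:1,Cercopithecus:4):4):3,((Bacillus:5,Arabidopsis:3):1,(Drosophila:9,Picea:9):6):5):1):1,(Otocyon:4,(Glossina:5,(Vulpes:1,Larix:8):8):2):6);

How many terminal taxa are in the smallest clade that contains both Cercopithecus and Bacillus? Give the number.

9

The MRCA of Cercopithecus and Bacillus is the node subtending ((((Castanea,Quercus),Pan),(Brassica,Cercopithecus)),((Bacillus,Arabidopsis),(Drosophila,Picea))).
That clade contains 9 terminal taxa: Arabidopsis, Bacillus, Brassica, Castanea, Cercopithecus, Drosophila, Pan, Picea, Quercus.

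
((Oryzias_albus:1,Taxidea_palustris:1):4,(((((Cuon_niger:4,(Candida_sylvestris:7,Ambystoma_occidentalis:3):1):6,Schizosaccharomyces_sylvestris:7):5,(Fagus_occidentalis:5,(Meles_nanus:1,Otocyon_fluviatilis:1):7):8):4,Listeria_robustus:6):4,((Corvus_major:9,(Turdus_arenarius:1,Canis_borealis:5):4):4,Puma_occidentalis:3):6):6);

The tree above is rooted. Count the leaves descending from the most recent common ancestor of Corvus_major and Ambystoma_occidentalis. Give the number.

12

The MRCA of Corvus_major and Ambystoma_occidentalis is the node subtending (((((Cuon_niger,(Candida_sylvestris,Ambystoma_occidentalis)),Schizosaccharomyces_sylvestris),(Fagus_occidentalis,(Meles_nanus,Otocyon_fluviatilis))),Listeria_robustus),((Corvus_major,(Turdus_arenarius,Canis_borealis)),Puma_occidentalis)).
That clade contains 12 terminal taxa: Ambystoma_occidentalis, Candida_sylvestris, Canis_borealis, Corvus_major, Cuon_niger, Fagus_occidentalis, Listeria_robustus, Meles_nanus, Otocyon_fluviatilis, Puma_occidentalis, Schizosaccharomyces_sylvestris, Turdus_arenarius.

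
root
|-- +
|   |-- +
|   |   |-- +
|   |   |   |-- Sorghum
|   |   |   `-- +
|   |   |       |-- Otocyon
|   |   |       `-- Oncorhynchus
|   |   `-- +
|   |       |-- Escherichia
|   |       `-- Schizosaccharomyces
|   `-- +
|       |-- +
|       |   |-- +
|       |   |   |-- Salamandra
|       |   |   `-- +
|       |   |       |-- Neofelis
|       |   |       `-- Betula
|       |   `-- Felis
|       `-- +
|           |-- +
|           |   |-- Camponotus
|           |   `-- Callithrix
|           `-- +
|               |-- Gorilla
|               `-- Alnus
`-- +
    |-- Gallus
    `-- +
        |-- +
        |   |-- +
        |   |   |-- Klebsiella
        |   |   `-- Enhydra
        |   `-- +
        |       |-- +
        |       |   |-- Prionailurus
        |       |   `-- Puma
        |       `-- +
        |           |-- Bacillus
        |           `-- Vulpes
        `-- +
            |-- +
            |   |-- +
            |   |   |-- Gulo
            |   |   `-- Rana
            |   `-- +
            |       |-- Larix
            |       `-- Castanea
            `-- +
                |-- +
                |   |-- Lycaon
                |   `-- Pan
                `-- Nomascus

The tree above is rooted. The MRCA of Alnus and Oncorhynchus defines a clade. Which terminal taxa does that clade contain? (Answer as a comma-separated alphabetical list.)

Tracing Alnus: it sits inside (Gorilla,Alnus).
Tracing Oncorhynchus: it sits inside (Otocyon,Oncorhynchus).
The smallest clade enclosing both is (((Sorghum,(Otocyon,Oncorhynchus)),(Escherichia,Schizosaccharomyces)),(((Salamandra,(Neofelis,Betula)),Felis),((Camponotus,Callithrix),(Gorilla,Alnus)))); the answer is its 13 terminal taxa in alphabetical order.

Alnus, Betula, Callithrix, Camponotus, Escherichia, Felis, Gorilla, Neofelis, Oncorhynchus, Otocyon, Salamandra, Schizosaccharomyces, Sorghum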